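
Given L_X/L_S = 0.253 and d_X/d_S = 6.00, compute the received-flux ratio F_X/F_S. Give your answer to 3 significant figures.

F = L/(4πd²), so F_X/F_S = (L_X/L_S) / (d_X/d_S)²
= 0.253 / (6.00)² = 0.253 / 36.00 = 0.007028.

0.00703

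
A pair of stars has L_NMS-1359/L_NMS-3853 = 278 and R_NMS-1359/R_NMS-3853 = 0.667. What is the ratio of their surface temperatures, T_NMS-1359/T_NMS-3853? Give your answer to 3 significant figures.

5.00

L ∝ R²T⁴ gives T ∝ (L/R²)^(1/4), so
T_NMS-1359/T_NMS-3853 = (278 / 0.667²)^(1/4) = (624.9)^(1/4) = 5.000.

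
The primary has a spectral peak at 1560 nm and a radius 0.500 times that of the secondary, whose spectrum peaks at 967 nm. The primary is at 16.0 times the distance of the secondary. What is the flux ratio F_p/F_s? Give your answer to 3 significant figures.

1.44×10^-4

Wien's law: T_p/T_s = λ_s/λ_p = 967/1560 = 0.6199.
L_p/L_s = (R_p/R_s)²(T_p/T_s)⁴ = (0.500)²(0.6199)⁴ = 0.03691.
F_p/F_s = (L_p/L_s)/(d_p/d_s)² = 0.03691/(16.0)² = 1.442×10^-4.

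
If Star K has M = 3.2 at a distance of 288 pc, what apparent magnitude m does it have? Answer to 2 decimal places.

10.50

m = M + 5 log₁₀(d/10 pc) = 3.2 + 5 log₁₀(288/10)
  = 3.2 + 5 × 1.459 = 3.2 + 7.30 = 10.50.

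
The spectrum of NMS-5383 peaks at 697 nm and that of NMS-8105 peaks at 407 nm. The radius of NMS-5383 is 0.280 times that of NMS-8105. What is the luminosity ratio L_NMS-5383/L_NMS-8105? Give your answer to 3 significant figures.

0.00912

Wien's law gives T ∝ 1/λ_max, so T_NMS-5383/T_NMS-8105 = λ_NMS-8105/λ_NMS-5383 = 407/697 = 0.5839.
Then L ∝ R²T⁴ gives L_NMS-5383/L_NMS-8105 = (0.280)² × (0.5839)⁴ = 0.07840 × 0.1163 = 0.009115.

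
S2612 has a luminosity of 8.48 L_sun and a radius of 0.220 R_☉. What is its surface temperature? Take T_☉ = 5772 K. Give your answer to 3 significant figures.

2.10×10^4 K

T/T_☉ = (L/L_☉)^(1/4) / (R/R_☉)^(1/2)
T = 5772 × (8.48)^(1/4) / √(0.220) = 5772 × 1.706 / 0.4690 = 2.100×10^4 K.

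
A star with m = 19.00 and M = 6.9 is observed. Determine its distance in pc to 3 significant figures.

m − M = 5 log₁₀(d/10 pc)
19.00 − (6.9) = 12.10 = 5 log₁₀(d/10)
d = 10 × 10^(12.10/5) = 10 × 10^2.420 = 2630 pc.

2.63×10^3 pc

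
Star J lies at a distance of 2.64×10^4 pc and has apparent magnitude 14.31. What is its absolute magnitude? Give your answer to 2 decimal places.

-2.80

M = m − 5 log₁₀(d/10 pc) = 14.31 − 5 log₁₀(2.64×10^4/10)
  = 14.31 − 5 × 3.422 = 14.31 − 17.11 = -2.80.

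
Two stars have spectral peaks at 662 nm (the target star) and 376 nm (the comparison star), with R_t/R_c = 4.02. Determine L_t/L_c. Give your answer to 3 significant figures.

Wien's law gives T ∝ 1/λ_max, so T_t/T_c = λ_c/λ_t = 376/662 = 0.5680.
Then L ∝ R²T⁴ gives L_t/L_c = (4.02)² × (0.5680)⁴ = 16.16 × 0.1041 = 1.682.

1.68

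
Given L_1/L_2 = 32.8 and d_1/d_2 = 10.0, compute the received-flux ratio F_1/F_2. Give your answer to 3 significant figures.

F = L/(4πd²), so F_1/F_2 = (L_1/L_2) / (d_1/d_2)²
= 32.8 / (10.0)² = 32.8 / 100.0 = 0.3280.

0.328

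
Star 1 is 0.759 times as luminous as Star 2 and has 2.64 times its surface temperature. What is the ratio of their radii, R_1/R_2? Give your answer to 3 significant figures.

0.125

L ∝ R²T⁴ gives R ∝ √L / T², so
R_1/R_2 = √(0.759) / (2.64)² = 0.8712 / 6.970 = 0.1250.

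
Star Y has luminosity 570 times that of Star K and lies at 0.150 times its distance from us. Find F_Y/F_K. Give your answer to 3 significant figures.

2.53×10^4

F = L/(4πd²), so F_Y/F_K = (L_Y/L_K) / (d_Y/d_K)²
= 570 / (0.150)² = 570 / 0.02250 = 2.533×10^4.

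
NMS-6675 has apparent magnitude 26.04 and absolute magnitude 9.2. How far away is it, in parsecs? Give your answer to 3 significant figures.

m − M = 5 log₁₀(d/10 pc)
26.04 − (9.2) = 16.84 = 5 log₁₀(d/10)
d = 10 × 10^(16.84/5) = 10 × 10^3.368 = 2.333×10^4 pc.

2.33×10^4 pc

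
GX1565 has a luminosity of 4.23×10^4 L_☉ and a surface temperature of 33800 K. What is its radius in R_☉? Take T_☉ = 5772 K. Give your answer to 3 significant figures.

6.00 R_☉

R/R_☉ = √(L/L_☉) / (T/T_☉)² = √(4.23×10^4) / (5.856)²
       = 205.7 / 34.29 = 5.998.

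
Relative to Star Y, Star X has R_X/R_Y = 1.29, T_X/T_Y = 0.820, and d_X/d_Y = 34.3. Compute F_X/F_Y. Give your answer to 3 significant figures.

6.40×10^-4

L_X/L_Y = (R_X/R_Y)²(T_X/T_Y)⁴ = (1.29)² × (0.820)⁴ = 0.7524.
F_X/F_Y = (L_X/L_Y)/(d_X/d_Y)² = 0.7524 / (34.3)² = 6.395×10^-4.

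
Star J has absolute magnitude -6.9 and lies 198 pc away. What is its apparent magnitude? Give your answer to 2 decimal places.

m = M + 5 log₁₀(d/10 pc) = -6.9 + 5 log₁₀(198/10)
  = -6.9 + 5 × 1.297 = -6.9 + 6.48 = -0.42.

-0.42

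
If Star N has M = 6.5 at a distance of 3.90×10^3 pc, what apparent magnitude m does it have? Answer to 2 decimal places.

m = M + 5 log₁₀(d/10 pc) = 6.5 + 5 log₁₀(3.90×10^3/10)
  = 6.5 + 5 × 2.591 = 6.5 + 12.96 = 19.46.

19.46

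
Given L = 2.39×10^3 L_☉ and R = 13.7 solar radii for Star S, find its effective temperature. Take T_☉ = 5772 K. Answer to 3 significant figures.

T/T_☉ = (L/L_☉)^(1/4) / (R/R_☉)^(1/2)
T = 5772 × (2.39×10^3)^(1/4) / √(13.7) = 5772 × 6.992 / 3.701 = 1.090×10^4 K.

1.09×10^4 K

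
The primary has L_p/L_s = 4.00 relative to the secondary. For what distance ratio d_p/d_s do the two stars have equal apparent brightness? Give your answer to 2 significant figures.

2.0

Equal flux requires L_p/d_p² = L_s/d_s², so d_p/d_s = √(L_p/L_s)
= √(4.00) = 2.000.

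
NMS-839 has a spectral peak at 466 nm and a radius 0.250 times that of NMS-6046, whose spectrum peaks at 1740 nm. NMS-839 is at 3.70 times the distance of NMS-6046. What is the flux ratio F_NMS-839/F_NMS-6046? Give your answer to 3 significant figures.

Wien's law: T_NMS-839/T_NMS-6046 = λ_NMS-6046/λ_NMS-839 = 1740/466 = 3.734.
L_NMS-839/L_NMS-6046 = (R_NMS-839/R_NMS-6046)²(T_NMS-839/T_NMS-6046)⁴ = (0.250)²(3.734)⁴ = 12.15.
F_NMS-839/F_NMS-6046 = (L_NMS-839/L_NMS-6046)/(d_NMS-839/d_NMS-6046)² = 12.15/(3.70)² = 0.8874.

0.887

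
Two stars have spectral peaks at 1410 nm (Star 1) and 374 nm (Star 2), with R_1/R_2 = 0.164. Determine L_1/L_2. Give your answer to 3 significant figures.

1.33×10^-4

Wien's law gives T ∝ 1/λ_max, so T_1/T_2 = λ_2/λ_1 = 374/1410 = 0.2652.
Then L ∝ R²T⁴ gives L_1/L_2 = (0.164)² × (0.2652)⁴ = 0.02690 × 0.004950 = 1.331×10^-4.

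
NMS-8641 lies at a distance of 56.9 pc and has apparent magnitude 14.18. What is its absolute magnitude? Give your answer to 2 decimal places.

10.40

M = m − 5 log₁₀(d/10 pc) = 14.18 − 5 log₁₀(56.9/10)
  = 14.18 − 5 × 0.755 = 14.18 − 3.78 = 10.40.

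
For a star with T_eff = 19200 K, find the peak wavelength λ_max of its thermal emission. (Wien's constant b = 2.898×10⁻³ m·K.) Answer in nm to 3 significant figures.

λ_max = b/T = 2.898×10⁻³ / 19200 = 1.51×10^-7 m = 150.9 nm.

151 nm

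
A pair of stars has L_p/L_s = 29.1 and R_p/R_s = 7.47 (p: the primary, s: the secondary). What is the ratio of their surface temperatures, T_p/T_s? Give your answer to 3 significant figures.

0.850

L ∝ R²T⁴ gives T ∝ (L/R²)^(1/4), so
T_p/T_s = (29.1 / 7.47²)^(1/4) = (0.5215)^(1/4) = 0.8498.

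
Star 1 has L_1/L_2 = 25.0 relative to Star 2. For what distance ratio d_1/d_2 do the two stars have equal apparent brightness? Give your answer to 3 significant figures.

5.00

Equal flux requires L_1/d_1² = L_2/d_2², so d_1/d_2 = √(L_1/L_2)
= √(25.0) = 5.000.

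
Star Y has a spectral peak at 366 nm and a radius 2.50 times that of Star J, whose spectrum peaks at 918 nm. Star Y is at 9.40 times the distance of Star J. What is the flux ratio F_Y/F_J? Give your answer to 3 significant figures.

Wien's law: T_Y/T_J = λ_J/λ_Y = 918/366 = 2.508.
L_Y/L_J = (R_Y/R_J)²(T_Y/T_J)⁴ = (2.50)²(2.508)⁴ = 247.4.
F_Y/F_J = (L_Y/L_J)/(d_Y/d_J)² = 247.4/(9.40)² = 2.799.

2.80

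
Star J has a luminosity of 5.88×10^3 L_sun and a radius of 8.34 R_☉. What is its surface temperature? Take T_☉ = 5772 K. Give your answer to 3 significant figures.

1.75×10^4 K

T/T_☉ = (L/L_☉)^(1/4) / (R/R_☉)^(1/2)
T = 5772 × (5.88×10^3)^(1/4) / √(8.34) = 5772 × 8.757 / 2.888 = 1.750×10^4 K.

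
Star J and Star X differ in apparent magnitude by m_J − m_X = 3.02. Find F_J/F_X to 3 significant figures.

F_J/F_X = 10^(−(m_J − m_X)/2.5) = 10^(-3.02/2.5) = 10^-1.208 = 0.06194.

0.0619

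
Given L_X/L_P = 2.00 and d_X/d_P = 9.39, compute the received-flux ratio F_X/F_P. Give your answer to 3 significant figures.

0.0227

F = L/(4πd²), so F_X/F_P = (L_X/L_P) / (d_X/d_P)²
= 2.00 / (9.39)² = 2.00 / 88.17 = 0.02268.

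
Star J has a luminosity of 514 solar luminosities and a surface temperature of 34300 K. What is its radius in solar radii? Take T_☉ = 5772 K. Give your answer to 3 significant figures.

R/R_☉ = √(L/L_☉) / (T/T_☉)² = √(514) / (5.942)²
       = 22.67 / 35.31 = 0.6420.

0.642 solar radii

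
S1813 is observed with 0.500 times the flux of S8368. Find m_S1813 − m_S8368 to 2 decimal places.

m_S1813 − m_S8368 = −2.5 log₁₀(F_S1813/F_S8368) = −2.5 log₁₀(0.500) = −2.5 × (-0.301) = 0.753.

0.75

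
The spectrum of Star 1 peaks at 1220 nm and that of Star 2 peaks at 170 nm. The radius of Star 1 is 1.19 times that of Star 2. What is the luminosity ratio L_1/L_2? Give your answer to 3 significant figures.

Wien's law gives T ∝ 1/λ_max, so T_1/T_2 = λ_2/λ_1 = 170/1220 = 0.1393.
Then L ∝ R²T⁴ gives L_1/L_2 = (1.19)² × (0.1393)⁴ = 1.416 × 3.770×10^-4 = 5.339×10^-4.

5.34×10^-4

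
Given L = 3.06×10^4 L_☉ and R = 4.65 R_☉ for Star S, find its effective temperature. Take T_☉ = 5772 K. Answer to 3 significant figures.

T/T_☉ = (L/L_☉)^(1/4) / (R/R_☉)^(1/2)
T = 5772 × (3.06×10^4)^(1/4) / √(4.65) = 5772 × 13.23 / 2.156 = 3.540×10^4 K.

3.54×10^4 K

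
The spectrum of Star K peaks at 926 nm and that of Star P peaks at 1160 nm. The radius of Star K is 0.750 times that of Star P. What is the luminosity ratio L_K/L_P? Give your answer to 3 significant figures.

Wien's law gives T ∝ 1/λ_max, so T_K/T_P = λ_P/λ_K = 1160/926 = 1.253.
Then L ∝ R²T⁴ gives L_K/L_P = (0.750)² × (1.253)⁴ = 0.5625 × 2.463 = 1.385.

1.39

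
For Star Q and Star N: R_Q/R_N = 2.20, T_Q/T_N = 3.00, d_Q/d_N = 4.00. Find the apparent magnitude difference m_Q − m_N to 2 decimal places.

L_Q/L_N = (2.20)²(3.00)⁴ = 392.0.
F_Q/F_N = (L_Q/L_N)/(d_Q/d_N)² = 392.0/16.00 = 24.50.
m_Q − m_N = −2.5 log₁₀(24.50) = -3.47.

-3.47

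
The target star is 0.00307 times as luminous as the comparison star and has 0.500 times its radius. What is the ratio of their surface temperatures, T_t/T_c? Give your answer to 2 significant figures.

0.33

L ∝ R²T⁴ gives T ∝ (L/R²)^(1/4), so
T_t/T_c = (0.00307 / 0.500²)^(1/4) = (0.01228)^(1/4) = 0.3329.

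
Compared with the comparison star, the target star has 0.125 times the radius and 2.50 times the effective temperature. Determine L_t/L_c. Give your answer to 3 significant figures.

0.610

From the Stefan–Boltzmann law, L ∝ R²T⁴, so
L_t/L_c = (R_t/R_c)² (T_t/T_c)⁴ = (0.125)² × (2.50)⁴ = 0.01562 × 39.06 = 0.6104.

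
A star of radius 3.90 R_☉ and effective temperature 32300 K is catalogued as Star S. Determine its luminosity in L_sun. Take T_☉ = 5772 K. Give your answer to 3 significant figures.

L/L_☉ = (R/R_☉)² (T/T_☉)⁴ = (3.90)² × (32300/5772)⁴
       = 15.21 × (5.596)⁴ = 15.21 × 980.6 = 1.492×10^4.

1.49×10^4 L_sun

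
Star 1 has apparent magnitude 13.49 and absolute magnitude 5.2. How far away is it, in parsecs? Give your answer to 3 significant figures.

m − M = 5 log₁₀(d/10 pc)
13.49 − (5.2) = 8.29 = 5 log₁₀(d/10)
d = 10 × 10^(8.29/5) = 10 × 10^1.658 = 455.0 pc.

455 pc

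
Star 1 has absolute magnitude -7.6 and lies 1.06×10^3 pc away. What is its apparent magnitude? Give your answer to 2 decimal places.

m = M + 5 log₁₀(d/10 pc) = -7.6 + 5 log₁₀(1.06×10^3/10)
  = -7.6 + 5 × 2.025 = -7.6 + 10.13 = 2.53.

2.53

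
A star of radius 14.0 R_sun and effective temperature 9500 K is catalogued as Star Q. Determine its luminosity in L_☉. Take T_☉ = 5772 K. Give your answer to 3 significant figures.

L/L_☉ = (R/R_☉)² (T/T_☉)⁴ = (14.0)² × (9500/5772)⁴
       = 196.0 × (1.646)⁴ = 196.0 × 7.338 = 1438.

1.44×10^3 L_☉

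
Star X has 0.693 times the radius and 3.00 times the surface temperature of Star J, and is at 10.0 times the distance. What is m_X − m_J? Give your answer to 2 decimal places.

L_X/L_J = (0.693)²(3.00)⁴ = 38.90.
F_X/F_J = (L_X/L_J)/(d_X/d_J)² = 38.90/100.0 = 0.3890.
m_X − m_J = −2.5 log₁₀(0.3890) = 1.03.

1.03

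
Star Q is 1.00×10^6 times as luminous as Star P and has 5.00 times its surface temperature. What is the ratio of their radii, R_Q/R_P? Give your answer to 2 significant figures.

L ∝ R²T⁴ gives R ∝ √L / T², so
R_Q/R_P = √(1.00×10^6) / (5.00)² = 1000 / 25.00 = 40.00.

40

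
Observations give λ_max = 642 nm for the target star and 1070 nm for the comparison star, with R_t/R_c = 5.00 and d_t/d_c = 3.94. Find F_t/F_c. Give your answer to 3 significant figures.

12.4

Wien's law: T_t/T_c = λ_c/λ_t = 1070/642 = 1.667.
L_t/L_c = (R_t/R_c)²(T_t/T_c)⁴ = (5.00)²(1.667)⁴ = 192.9.
F_t/F_c = (L_t/L_c)/(d_t/d_c)² = 192.9/(3.94)² = 12.43.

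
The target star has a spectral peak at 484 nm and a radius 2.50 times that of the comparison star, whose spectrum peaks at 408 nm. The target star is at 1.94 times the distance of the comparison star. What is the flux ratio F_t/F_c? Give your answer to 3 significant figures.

Wien's law: T_t/T_c = λ_c/λ_t = 408/484 = 0.8430.
L_t/L_c = (R_t/R_c)²(T_t/T_c)⁴ = (2.50)²(0.8430)⁴ = 3.156.
F_t/F_c = (L_t/L_c)/(d_t/d_c)² = 3.156/(1.94)² = 0.8386.

0.839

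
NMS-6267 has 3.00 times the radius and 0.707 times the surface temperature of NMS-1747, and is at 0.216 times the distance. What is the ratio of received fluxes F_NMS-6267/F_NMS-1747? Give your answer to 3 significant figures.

L_NMS-6267/L_NMS-1747 = (R_NMS-6267/R_NMS-1747)²(T_NMS-6267/T_NMS-1747)⁴ = (3.00)² × (0.707)⁴ = 2.249.
F_NMS-6267/F_NMS-1747 = (L_NMS-6267/L_NMS-1747)/(d_NMS-6267/d_NMS-1747)² = 2.249 / (0.216)² = 48.20.

48.2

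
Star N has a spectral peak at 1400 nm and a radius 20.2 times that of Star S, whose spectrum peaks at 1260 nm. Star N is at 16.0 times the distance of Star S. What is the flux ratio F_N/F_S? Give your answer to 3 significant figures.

1.05

Wien's law: T_N/T_S = λ_S/λ_N = 1260/1400 = 0.9000.
L_N/L_S = (R_N/R_S)²(T_N/T_S)⁴ = (20.2)²(0.9000)⁴ = 267.7.
F_N/F_S = (L_N/L_S)/(d_N/d_S)² = 267.7/(16.0)² = 1.046.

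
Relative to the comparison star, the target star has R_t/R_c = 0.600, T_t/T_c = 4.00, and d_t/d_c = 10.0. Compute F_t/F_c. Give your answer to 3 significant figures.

L_t/L_c = (R_t/R_c)²(T_t/T_c)⁴ = (0.600)² × (4.00)⁴ = 92.16.
F_t/F_c = (L_t/L_c)/(d_t/d_c)² = 92.16 / (10.0)² = 0.9216.

0.922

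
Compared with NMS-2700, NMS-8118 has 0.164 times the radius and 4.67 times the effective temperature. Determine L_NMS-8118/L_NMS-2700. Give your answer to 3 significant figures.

12.8

From the Stefan–Boltzmann law, L ∝ R²T⁴, so
L_NMS-8118/L_NMS-2700 = (R_NMS-8118/R_NMS-2700)² (T_NMS-8118/T_NMS-2700)⁴ = (0.164)² × (4.67)⁴ = 0.02690 × 475.6 = 12.79.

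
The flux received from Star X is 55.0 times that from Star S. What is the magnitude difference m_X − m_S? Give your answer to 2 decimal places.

-4.35

m_X − m_S = −2.5 log₁₀(F_X/F_S) = −2.5 log₁₀(55.0) = −2.5 × (1.740) = -4.351.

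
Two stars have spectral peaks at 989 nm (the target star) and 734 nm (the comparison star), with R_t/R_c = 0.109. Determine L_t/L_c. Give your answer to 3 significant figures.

0.00360

Wien's law gives T ∝ 1/λ_max, so T_t/T_c = λ_c/λ_t = 734/989 = 0.7422.
Then L ∝ R²T⁴ gives L_t/L_c = (0.109)² × (0.7422)⁴ = 0.01188 × 0.3034 = 0.003605.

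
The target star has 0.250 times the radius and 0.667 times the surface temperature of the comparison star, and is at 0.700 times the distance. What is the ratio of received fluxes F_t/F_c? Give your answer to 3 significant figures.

L_t/L_c = (R_t/R_c)²(T_t/T_c)⁴ = (0.250)² × (0.667)⁴ = 0.01237.
F_t/F_c = (L_t/L_c)/(d_t/d_c)² = 0.01237 / (0.700)² = 0.02525.

0.0252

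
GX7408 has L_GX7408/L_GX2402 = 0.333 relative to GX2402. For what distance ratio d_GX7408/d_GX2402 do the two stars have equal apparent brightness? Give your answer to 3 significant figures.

Equal flux requires L_GX7408/d_GX7408² = L_GX2402/d_GX2402², so d_GX7408/d_GX2402 = √(L_GX7408/L_GX2402)
= √(0.333) = 0.5771.

0.577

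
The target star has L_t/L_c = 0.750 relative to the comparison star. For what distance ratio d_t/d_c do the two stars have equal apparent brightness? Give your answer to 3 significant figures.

Equal flux requires L_t/d_t² = L_c/d_c², so d_t/d_c = √(L_t/L_c)
= √(0.750) = 0.8660.

0.866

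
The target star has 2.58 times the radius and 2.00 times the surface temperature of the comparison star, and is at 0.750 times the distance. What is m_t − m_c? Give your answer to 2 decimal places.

-5.69

L_t/L_c = (2.58)²(2.00)⁴ = 106.5.
F_t/F_c = (L_t/L_c)/(d_t/d_c)² = 106.5/0.5625 = 189.3.
m_t − m_c = −2.5 log₁₀(189.3) = -5.69.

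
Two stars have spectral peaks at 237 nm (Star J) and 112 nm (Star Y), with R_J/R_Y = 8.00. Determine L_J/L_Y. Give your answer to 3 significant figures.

3.19

Wien's law gives T ∝ 1/λ_max, so T_J/T_Y = λ_Y/λ_J = 112/237 = 0.4726.
Then L ∝ R²T⁴ gives L_J/L_Y = (8.00)² × (0.4726)⁴ = 64.00 × 0.04987 = 3.192.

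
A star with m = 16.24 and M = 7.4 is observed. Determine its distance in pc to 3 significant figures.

m − M = 5 log₁₀(d/10 pc)
16.24 − (7.4) = 8.84 = 5 log₁₀(d/10)
d = 10 × 10^(8.84/5) = 10 × 10^1.768 = 586.1 pc.

586 pc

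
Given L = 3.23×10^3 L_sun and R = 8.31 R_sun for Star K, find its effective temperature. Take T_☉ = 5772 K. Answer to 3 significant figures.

1.51×10^4 K

T/T_☉ = (L/L_☉)^(1/4) / (R/R_☉)^(1/2)
T = 5772 × (3.23×10^3)^(1/4) / √(8.31) = 5772 × 7.539 / 2.883 = 1.509×10^4 K.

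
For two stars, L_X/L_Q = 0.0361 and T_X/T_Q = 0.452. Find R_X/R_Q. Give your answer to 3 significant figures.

L ∝ R²T⁴ gives R ∝ √L / T², so
R_X/R_Q = √(0.0361) / (0.452)² = 0.1900 / 0.2043 = 0.9300.

0.930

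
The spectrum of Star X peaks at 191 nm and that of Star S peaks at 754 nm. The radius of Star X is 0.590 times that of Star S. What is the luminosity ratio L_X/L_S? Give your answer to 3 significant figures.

84.5

Wien's law gives T ∝ 1/λ_max, so T_X/T_S = λ_S/λ_X = 754/191 = 3.948.
Then L ∝ R²T⁴ gives L_X/L_S = (0.590)² × (3.948)⁴ = 0.3481 × 242.9 = 84.54.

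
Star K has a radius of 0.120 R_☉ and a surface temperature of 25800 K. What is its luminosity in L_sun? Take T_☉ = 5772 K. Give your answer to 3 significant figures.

5.75 L_sun

L/L_☉ = (R/R_☉)² (T/T_☉)⁴ = (0.120)² × (25800/5772)⁴
       = 0.01440 × (4.470)⁴ = 0.01440 × 399.2 = 5.748.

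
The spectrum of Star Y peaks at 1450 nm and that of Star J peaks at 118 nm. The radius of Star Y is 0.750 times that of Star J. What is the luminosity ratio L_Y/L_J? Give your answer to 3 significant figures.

Wien's law gives T ∝ 1/λ_max, so T_Y/T_J = λ_J/λ_Y = 118/1450 = 0.08138.
Then L ∝ R²T⁴ gives L_Y/L_J = (0.750)² × (0.08138)⁴ = 0.5625 × 4.386×10^-5 = 2.467×10^-5.

2.47×10^-5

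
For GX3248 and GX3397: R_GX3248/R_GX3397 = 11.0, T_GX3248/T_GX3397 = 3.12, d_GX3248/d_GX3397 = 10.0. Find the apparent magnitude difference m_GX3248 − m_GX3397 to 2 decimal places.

-5.15

L_GX3248/L_GX3397 = (11.0)²(3.12)⁴ = 1.147×10^4.
F_GX3248/F_GX3397 = (L_GX3248/L_GX3397)/(d_GX3248/d_GX3397)² = 1.147×10^4/100.0 = 114.7.
m_GX3248 − m_GX3397 = −2.5 log₁₀(114.7) = -5.15.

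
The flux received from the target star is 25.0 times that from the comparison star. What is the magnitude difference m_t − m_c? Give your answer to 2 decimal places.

-3.49

m_t − m_c = −2.5 log₁₀(F_t/F_c) = −2.5 log₁₀(25.0) = −2.5 × (1.398) = -3.495.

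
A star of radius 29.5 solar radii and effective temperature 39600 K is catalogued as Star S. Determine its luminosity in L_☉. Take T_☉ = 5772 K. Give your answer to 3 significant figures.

1.93×10^6 L_☉

L/L_☉ = (R/R_☉)² (T/T_☉)⁴ = (29.5)² × (39600/5772)⁴
       = 870.2 × (6.861)⁴ = 870.2 × 2216 = 1.928×10^6.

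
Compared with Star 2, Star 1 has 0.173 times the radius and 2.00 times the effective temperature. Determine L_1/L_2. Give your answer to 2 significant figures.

0.48

From the Stefan–Boltzmann law, L ∝ R²T⁴, so
L_1/L_2 = (R_1/R_2)² (T_1/T_2)⁴ = (0.173)² × (2.00)⁴ = 0.02993 × 16.00 = 0.4789.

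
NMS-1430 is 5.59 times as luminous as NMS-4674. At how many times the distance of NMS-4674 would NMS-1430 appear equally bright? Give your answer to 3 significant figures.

Equal flux requires L_NMS-1430/d_NMS-1430² = L_NMS-4674/d_NMS-4674², so d_NMS-1430/d_NMS-4674 = √(L_NMS-1430/L_NMS-4674)
= √(5.59) = 2.364.

2.36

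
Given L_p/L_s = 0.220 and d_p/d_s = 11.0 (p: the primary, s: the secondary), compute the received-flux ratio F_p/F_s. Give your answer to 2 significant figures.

0.0018

F = L/(4πd²), so F_p/F_s = (L_p/L_s) / (d_p/d_s)²
= 0.220 / (11.0)² = 0.220 / 121.0 = 0.001818.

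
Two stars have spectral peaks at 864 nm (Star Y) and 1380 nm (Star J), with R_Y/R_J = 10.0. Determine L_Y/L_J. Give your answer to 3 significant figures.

Wien's law gives T ∝ 1/λ_max, so T_Y/T_J = λ_J/λ_Y = 1380/864 = 1.597.
Then L ∝ R²T⁴ gives L_Y/L_J = (10.0)² × (1.597)⁴ = 100.0 × 6.508 = 650.8.

651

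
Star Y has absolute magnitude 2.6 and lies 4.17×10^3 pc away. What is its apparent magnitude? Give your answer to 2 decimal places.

15.70

m = M + 5 log₁₀(d/10 pc) = 2.6 + 5 log₁₀(4.17×10^3/10)
  = 2.6 + 5 × 2.620 = 2.6 + 13.10 = 15.70.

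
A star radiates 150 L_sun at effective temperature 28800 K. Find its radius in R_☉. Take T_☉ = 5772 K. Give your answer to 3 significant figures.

R/R_☉ = √(L/L_☉) / (T/T_☉)² = √(150) / (4.990)²
       = 12.25 / 24.90 = 0.4919.

0.492 R_☉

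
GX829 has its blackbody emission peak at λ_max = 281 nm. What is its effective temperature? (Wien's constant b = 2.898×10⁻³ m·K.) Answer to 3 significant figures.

T = b/λ_max = 2.898×10⁻³ / (281×10⁻⁹) = 1.031×10^4 K.

1.03×10^4 K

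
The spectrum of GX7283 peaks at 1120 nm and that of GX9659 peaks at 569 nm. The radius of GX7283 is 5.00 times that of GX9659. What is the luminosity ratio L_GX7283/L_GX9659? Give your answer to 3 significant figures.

Wien's law gives T ∝ 1/λ_max, so T_GX7283/T_GX9659 = λ_GX9659/λ_GX7283 = 569/1120 = 0.5080.
Then L ∝ R²T⁴ gives L_GX7283/L_GX9659 = (5.00)² × (0.5080)⁴ = 25.00 × 0.06662 = 1.665.

1.67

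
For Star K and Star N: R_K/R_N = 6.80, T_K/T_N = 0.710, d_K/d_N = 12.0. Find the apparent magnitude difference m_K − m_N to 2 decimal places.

2.72

L_K/L_N = (6.80)²(0.710)⁴ = 11.75.
F_K/F_N = (L_K/L_N)/(d_K/d_N)² = 11.75/144.0 = 0.08160.
m_K − m_N = −2.5 log₁₀(0.08160) = 2.72.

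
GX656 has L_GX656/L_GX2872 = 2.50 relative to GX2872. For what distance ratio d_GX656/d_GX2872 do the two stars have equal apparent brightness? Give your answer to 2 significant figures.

Equal flux requires L_GX656/d_GX656² = L_GX2872/d_GX2872², so d_GX656/d_GX2872 = √(L_GX656/L_GX2872)
= √(2.50) = 1.581.

1.6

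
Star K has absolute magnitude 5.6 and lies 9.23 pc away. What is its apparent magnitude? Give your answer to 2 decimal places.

m = M + 5 log₁₀(d/10 pc) = 5.6 + 5 log₁₀(9.23/10)
  = 5.6 + 5 × -0.035 = 5.6 + -0.17 = 5.43.

5.43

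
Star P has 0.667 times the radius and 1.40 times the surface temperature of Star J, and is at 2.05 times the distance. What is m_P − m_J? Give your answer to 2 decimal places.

0.98

L_P/L_J = (0.667)²(1.40)⁴ = 1.709.
F_P/F_J = (L_P/L_J)/(d_P/d_J)² = 1.709/4.202 = 0.4067.
m_P − m_J = −2.5 log₁₀(0.4067) = 0.98.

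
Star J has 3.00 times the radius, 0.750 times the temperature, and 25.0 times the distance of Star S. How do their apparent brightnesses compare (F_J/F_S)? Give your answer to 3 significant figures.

0.00456

L_J/L_S = (R_J/R_S)²(T_J/T_S)⁴ = (3.00)² × (0.750)⁴ = 2.848.
F_J/F_S = (L_J/L_S)/(d_J/d_S)² = 2.848 / (25.0)² = 0.004556.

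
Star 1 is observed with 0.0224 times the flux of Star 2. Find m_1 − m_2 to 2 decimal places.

4.12

m_1 − m_2 = −2.5 log₁₀(F_1/F_2) = −2.5 log₁₀(0.0224) = −2.5 × (-1.650) = 4.124.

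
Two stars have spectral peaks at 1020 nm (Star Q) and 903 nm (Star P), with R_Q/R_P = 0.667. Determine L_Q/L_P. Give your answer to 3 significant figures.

Wien's law gives T ∝ 1/λ_max, so T_Q/T_P = λ_P/λ_Q = 903/1020 = 0.8853.
Then L ∝ R²T⁴ gives L_Q/L_P = (0.667)² × (0.8853)⁴ = 0.4449 × 0.6143 = 0.2733.

0.273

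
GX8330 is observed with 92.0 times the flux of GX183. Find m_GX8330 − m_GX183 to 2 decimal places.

-4.91

m_GX8330 − m_GX183 = −2.5 log₁₀(F_GX8330/F_GX183) = −2.5 log₁₀(92.0) = −2.5 × (1.964) = -4.909.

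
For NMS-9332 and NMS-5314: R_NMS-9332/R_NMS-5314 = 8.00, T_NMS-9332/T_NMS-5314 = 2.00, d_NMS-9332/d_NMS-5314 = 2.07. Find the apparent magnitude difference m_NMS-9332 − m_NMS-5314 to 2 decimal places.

-5.95

L_NMS-9332/L_NMS-5314 = (8.00)²(2.00)⁴ = 1024.
F_NMS-9332/F_NMS-5314 = (L_NMS-9332/L_NMS-5314)/(d_NMS-9332/d_NMS-5314)² = 1024/4.285 = 239.0.
m_NMS-9332 − m_NMS-5314 = −2.5 log₁₀(239.0) = -5.95.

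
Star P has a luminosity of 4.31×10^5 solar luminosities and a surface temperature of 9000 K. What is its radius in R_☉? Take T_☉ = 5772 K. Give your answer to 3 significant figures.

270 R_☉

R/R_☉ = √(L/L_☉) / (T/T_☉)² = √(4.31×10^5) / (1.559)²
       = 656.5 / 2.431 = 270.0.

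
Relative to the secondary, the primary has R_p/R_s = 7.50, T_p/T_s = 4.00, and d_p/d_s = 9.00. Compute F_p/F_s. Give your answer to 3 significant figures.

L_p/L_s = (R_p/R_s)²(T_p/T_s)⁴ = (7.50)² × (4.00)⁴ = 1.440×10^4.
F_p/F_s = (L_p/L_s)/(d_p/d_s)² = 1.440×10^4 / (9.00)² = 177.8.

178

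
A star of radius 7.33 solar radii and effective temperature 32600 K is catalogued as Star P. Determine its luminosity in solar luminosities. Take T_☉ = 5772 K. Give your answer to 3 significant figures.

5.47×10^4 solar luminosities

L/L_☉ = (R/R_☉)² (T/T_☉)⁴ = (7.33)² × (32600/5772)⁴
       = 53.73 × (5.648)⁴ = 53.73 × 1018 = 5.467×10^4.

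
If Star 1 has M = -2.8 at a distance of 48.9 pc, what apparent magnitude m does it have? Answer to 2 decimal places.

0.65

m = M + 5 log₁₀(d/10 pc) = -2.8 + 5 log₁₀(48.9/10)
  = -2.8 + 5 × 0.689 = -2.8 + 3.45 = 0.65.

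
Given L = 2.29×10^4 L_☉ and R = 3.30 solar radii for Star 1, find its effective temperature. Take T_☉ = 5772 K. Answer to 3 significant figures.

3.91×10^4 K

T/T_☉ = (L/L_☉)^(1/4) / (R/R_☉)^(1/2)
T = 5772 × (2.29×10^4)^(1/4) / √(3.30) = 5772 × 12.30 / 1.817 = 3.909×10^4 K.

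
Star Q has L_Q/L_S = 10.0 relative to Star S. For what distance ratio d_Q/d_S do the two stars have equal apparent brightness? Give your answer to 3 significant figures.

Equal flux requires L_Q/d_Q² = L_S/d_S², so d_Q/d_S = √(L_Q/L_S)
= √(10.0) = 3.162.

3.16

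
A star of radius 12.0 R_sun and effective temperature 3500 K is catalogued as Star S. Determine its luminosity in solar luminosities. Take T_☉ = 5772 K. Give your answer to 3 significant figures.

L/L_☉ = (R/R_☉)² (T/T_☉)⁴ = (12.0)² × (3500/5772)⁴
       = 144.0 × (0.6064)⁴ = 144.0 × 0.1352 = 19.47.

19.5 solar luminosities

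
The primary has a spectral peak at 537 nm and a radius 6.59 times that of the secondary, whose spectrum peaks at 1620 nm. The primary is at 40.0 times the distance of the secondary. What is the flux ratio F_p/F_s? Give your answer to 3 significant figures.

2.25

Wien's law: T_p/T_s = λ_s/λ_p = 1620/537 = 3.017.
L_p/L_s = (R_p/R_s)²(T_p/T_s)⁴ = (6.59)²(3.017)⁴ = 3597.
F_p/F_s = (L_p/L_s)/(d_p/d_s)² = 3597/(40.0)² = 2.248.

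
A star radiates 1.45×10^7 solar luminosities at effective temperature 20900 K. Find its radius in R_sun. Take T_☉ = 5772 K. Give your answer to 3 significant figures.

290 R_sun

R/R_☉ = √(L/L_☉) / (T/T_☉)² = √(1.45×10^7) / (3.621)²
       = 3808 / 13.11 = 290.4.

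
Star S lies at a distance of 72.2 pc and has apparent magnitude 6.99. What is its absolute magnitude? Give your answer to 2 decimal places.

M = m − 5 log₁₀(d/10 pc) = 6.99 − 5 log₁₀(72.2/10)
  = 6.99 − 5 × 0.859 = 6.99 − 4.29 = 2.70.

2.70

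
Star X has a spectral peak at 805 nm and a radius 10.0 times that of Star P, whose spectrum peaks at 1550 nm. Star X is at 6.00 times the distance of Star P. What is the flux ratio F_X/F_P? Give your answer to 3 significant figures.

Wien's law: T_X/T_P = λ_P/λ_X = 1550/805 = 1.925.
L_X/L_P = (R_X/R_P)²(T_X/T_P)⁴ = (10.0)²(1.925)⁴ = 1374.
F_X/F_P = (L_X/L_P)/(d_X/d_P)² = 1374/(6.00)² = 38.18.

38.2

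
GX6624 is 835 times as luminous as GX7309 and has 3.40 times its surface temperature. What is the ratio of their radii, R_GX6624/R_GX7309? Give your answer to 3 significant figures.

2.50

L ∝ R²T⁴ gives R ∝ √L / T², so
R_GX6624/R_GX7309 = √(835) / (3.40)² = 28.90 / 11.56 = 2.500.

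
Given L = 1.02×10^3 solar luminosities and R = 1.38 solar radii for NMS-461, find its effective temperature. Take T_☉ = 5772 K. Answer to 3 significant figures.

T/T_☉ = (L/L_☉)^(1/4) / (R/R_☉)^(1/2)
T = 5772 × (1.02×10^3)^(1/4) / √(1.38) = 5772 × 5.651 / 1.175 = 2.777×10^4 K.

2.78×10^4 K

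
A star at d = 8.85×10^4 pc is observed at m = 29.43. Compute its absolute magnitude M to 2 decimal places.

9.70

M = m − 5 log₁₀(d/10 pc) = 29.43 − 5 log₁₀(8.85×10^4/10)
  = 29.43 − 5 × 3.947 = 29.43 − 19.73 = 9.70.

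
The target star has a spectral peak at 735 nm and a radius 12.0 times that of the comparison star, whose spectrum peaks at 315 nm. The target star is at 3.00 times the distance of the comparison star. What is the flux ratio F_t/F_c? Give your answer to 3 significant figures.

Wien's law: T_t/T_c = λ_c/λ_t = 315/735 = 0.4286.
L_t/L_c = (R_t/R_c)²(T_t/T_c)⁴ = (12.0)²(0.4286)⁴ = 4.858.
F_t/F_c = (L_t/L_c)/(d_t/d_c)² = 4.858/(3.00)² = 0.5398.

0.540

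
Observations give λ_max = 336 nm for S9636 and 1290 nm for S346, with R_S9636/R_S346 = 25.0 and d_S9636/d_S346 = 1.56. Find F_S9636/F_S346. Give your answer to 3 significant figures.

5.58×10^4

Wien's law: T_S9636/T_S346 = λ_S346/λ_S9636 = 1290/336 = 3.839.
L_S9636/L_S346 = (R_S9636/R_S346)²(T_S9636/T_S346)⁴ = (25.0)²(3.839)⁴ = 1.358×10^5.
F_S9636/F_S346 = (L_S9636/L_S346)/(d_S9636/d_S346)² = 1.358×10^5/(1.56)² = 5.580×10^4.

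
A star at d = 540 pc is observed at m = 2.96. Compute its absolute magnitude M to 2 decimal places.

-5.70

M = m − 5 log₁₀(d/10 pc) = 2.96 − 5 log₁₀(540/10)
  = 2.96 − 5 × 1.732 = 2.96 − 8.66 = -5.70.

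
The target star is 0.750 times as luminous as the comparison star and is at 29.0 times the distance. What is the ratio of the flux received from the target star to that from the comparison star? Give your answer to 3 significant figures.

8.92×10^-4

F = L/(4πd²), so F_t/F_c = (L_t/L_c) / (d_t/d_c)²
= 0.750 / (29.0)² = 0.750 / 841.0 = 8.918×10^-4.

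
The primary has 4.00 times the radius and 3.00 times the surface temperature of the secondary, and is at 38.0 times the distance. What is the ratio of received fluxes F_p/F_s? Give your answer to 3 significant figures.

L_p/L_s = (R_p/R_s)²(T_p/T_s)⁴ = (4.00)² × (3.00)⁴ = 1296.
F_p/F_s = (L_p/L_s)/(d_p/d_s)² = 1296 / (38.0)² = 0.8975.

0.898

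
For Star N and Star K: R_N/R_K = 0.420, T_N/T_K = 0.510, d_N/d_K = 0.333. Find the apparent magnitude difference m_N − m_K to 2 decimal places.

2.42

L_N/L_K = (0.420)²(0.510)⁴ = 0.01193.
F_N/F_K = (L_N/L_K)/(d_N/d_K)² = 0.01193/0.1109 = 0.1076.
m_N − m_K = −2.5 log₁₀(0.1076) = 2.42.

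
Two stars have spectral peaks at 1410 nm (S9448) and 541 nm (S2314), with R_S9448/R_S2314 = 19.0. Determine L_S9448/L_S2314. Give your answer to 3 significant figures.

Wien's law gives T ∝ 1/λ_max, so T_S9448/T_S2314 = λ_S2314/λ_S9448 = 541/1410 = 0.3837.
Then L ∝ R²T⁴ gives L_S9448/L_S2314 = (19.0)² × (0.3837)⁴ = 361.0 × 0.02167 = 7.824.

7.82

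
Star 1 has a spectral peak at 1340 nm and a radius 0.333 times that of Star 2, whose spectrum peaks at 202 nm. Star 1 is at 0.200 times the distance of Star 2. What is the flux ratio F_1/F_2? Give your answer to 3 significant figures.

Wien's law: T_1/T_2 = λ_2/λ_1 = 202/1340 = 0.1507.
L_1/L_2 = (R_1/R_2)²(T_1/T_2)⁴ = (0.333)²(0.1507)⁴ = 5.726×10^-5.
F_1/F_2 = (L_1/L_2)/(d_1/d_2)² = 5.726×10^-5/(0.200)² = 0.001432.

0.00143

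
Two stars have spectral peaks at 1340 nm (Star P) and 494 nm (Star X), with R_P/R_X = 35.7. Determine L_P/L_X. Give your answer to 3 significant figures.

Wien's law gives T ∝ 1/λ_max, so T_P/T_X = λ_X/λ_P = 494/1340 = 0.3687.
Then L ∝ R²T⁴ gives L_P/L_X = (35.7)² × (0.3687)⁴ = 1274 × 0.01847 = 23.54.

23.5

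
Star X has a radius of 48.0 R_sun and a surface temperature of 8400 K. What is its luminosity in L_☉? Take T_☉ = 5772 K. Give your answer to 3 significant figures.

1.03×10^4 L_☉

L/L_☉ = (R/R_☉)² (T/T_☉)⁴ = (48.0)² × (8400/5772)⁴
       = 2304 × (1.455)⁴ = 2304 × 4.486 = 1.033×10^4.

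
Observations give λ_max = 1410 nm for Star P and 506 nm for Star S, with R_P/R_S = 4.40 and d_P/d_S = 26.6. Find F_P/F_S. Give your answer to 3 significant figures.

Wien's law: T_P/T_S = λ_S/λ_P = 506/1410 = 0.3589.
L_P/L_S = (R_P/R_S)²(T_P/T_S)⁴ = (4.40)²(0.3589)⁴ = 0.3211.
F_P/F_S = (L_P/L_S)/(d_P/d_S)² = 0.3211/(26.6)² = 4.538×10^-4.

4.54×10^-4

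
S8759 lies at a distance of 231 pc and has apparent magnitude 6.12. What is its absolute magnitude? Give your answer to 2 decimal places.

M = m − 5 log₁₀(d/10 pc) = 6.12 − 5 log₁₀(231/10)
  = 6.12 − 5 × 1.364 = 6.12 − 6.82 = -0.70.

-0.70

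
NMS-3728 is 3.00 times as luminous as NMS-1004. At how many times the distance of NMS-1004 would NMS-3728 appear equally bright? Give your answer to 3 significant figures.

1.73

Equal flux requires L_NMS-3728/d_NMS-3728² = L_NMS-1004/d_NMS-1004², so d_NMS-3728/d_NMS-1004 = √(L_NMS-3728/L_NMS-1004)
= √(3.00) = 1.732.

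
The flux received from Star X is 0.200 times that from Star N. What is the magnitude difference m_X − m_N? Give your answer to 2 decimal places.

m_X − m_N = −2.5 log₁₀(F_X/F_N) = −2.5 log₁₀(0.200) = −2.5 × (-0.699) = 1.747.

1.75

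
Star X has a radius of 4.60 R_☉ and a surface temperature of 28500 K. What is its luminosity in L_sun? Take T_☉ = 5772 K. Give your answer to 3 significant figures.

L/L_☉ = (R/R_☉)² (T/T_☉)⁴ = (4.60)² × (28500/5772)⁴
       = 21.16 × (4.938)⁴ = 21.16 × 594.4 = 1.258×10^4.

1.26×10^4 L_sun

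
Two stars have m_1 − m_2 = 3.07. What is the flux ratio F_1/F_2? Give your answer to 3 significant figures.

0.0592

F_1/F_2 = 10^(−(m_1 − m_2)/2.5) = 10^(-3.07/2.5) = 10^-1.228 = 0.05916.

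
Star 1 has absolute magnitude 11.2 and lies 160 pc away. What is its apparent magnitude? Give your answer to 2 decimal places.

17.22

m = M + 5 log₁₀(d/10 pc) = 11.2 + 5 log₁₀(160/10)
  = 11.2 + 5 × 1.204 = 11.2 + 6.02 = 17.22.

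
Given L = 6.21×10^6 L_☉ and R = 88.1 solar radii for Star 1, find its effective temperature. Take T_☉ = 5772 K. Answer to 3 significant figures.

T/T_☉ = (L/L_☉)^(1/4) / (R/R_☉)^(1/2)
T = 5772 × (6.21×10^6)^(1/4) / √(88.1) = 5772 × 49.92 / 9.386 = 3.070×10^4 K.

3.07×10^4 K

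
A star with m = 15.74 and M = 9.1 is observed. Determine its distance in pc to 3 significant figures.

m − M = 5 log₁₀(d/10 pc)
15.74 − (9.1) = 6.64 = 5 log₁₀(d/10)
d = 10 × 10^(6.64/5) = 10 × 10^1.328 = 212.8 pc.

213 pc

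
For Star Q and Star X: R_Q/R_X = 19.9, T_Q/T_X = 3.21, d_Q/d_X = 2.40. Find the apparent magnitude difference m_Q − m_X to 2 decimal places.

-9.66

L_Q/L_X = (19.9)²(3.21)⁴ = 4.205×10^4.
F_Q/F_X = (L_Q/L_X)/(d_Q/d_X)² = 4.205×10^4/5.760 = 7300.
m_Q − m_X = −2.5 log₁₀(7300) = -9.66.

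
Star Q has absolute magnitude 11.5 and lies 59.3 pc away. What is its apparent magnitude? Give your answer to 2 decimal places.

m = M + 5 log₁₀(d/10 pc) = 11.5 + 5 log₁₀(59.3/10)
  = 11.5 + 5 × 0.773 = 11.5 + 3.87 = 15.37.

15.37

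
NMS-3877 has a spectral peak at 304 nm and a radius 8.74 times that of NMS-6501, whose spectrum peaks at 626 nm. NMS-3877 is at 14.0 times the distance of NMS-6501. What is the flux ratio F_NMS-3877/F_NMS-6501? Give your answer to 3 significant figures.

7.01

Wien's law: T_NMS-3877/T_NMS-6501 = λ_NMS-6501/λ_NMS-3877 = 626/304 = 2.059.
L_NMS-3877/L_NMS-6501 = (R_NMS-3877/R_NMS-6501)²(T_NMS-3877/T_NMS-6501)⁴ = (8.74)²(2.059)⁴ = 1373.
F_NMS-3877/F_NMS-6501 = (L_NMS-3877/L_NMS-6501)/(d_NMS-3877/d_NMS-6501)² = 1373/(14.0)² = 7.008.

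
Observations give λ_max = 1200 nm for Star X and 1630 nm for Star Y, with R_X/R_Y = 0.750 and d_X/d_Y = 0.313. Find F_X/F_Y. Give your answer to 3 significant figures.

Wien's law: T_X/T_Y = λ_Y/λ_X = 1630/1200 = 1.358.
L_X/L_Y = (R_X/R_Y)²(T_X/T_Y)⁴ = (0.750)²(1.358)⁴ = 1.915.
F_X/F_Y = (L_X/L_Y)/(d_X/d_Y)² = 1.915/(0.313)² = 19.55.

19.5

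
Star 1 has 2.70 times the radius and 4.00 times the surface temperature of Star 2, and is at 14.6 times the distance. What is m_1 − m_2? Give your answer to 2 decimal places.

L_1/L_2 = (2.70)²(4.00)⁴ = 1866.
F_1/F_2 = (L_1/L_2)/(d_1/d_2)² = 1866/213.2 = 8.755.
m_1 − m_2 = −2.5 log₁₀(8.755) = -2.36.

-2.36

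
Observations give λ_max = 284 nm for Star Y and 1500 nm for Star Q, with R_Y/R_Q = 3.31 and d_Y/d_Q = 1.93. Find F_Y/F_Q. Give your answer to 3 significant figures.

Wien's law: T_Y/T_Q = λ_Q/λ_Y = 1500/284 = 5.282.
L_Y/L_Q = (R_Y/R_Q)²(T_Y/T_Q)⁴ = (3.31)²(5.282)⁴ = 8526.
F_Y/F_Q = (L_Y/L_Q)/(d_Y/d_Q)² = 8526/(1.93)² = 2289.

2.29×10^3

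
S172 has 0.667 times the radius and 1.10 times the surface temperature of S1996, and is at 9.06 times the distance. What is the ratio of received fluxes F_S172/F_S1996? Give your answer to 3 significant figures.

L_S172/L_S1996 = (R_S172/R_S1996)²(T_S172/T_S1996)⁴ = (0.667)² × (1.10)⁴ = 0.6514.
F_S172/F_S1996 = (L_S172/L_S1996)/(d_S172/d_S1996)² = 0.6514 / (9.06)² = 0.007935.

0.00794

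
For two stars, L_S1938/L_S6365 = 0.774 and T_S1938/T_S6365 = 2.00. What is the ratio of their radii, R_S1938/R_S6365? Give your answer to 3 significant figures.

0.220

L ∝ R²T⁴ gives R ∝ √L / T², so
R_S1938/R_S6365 = √(0.774) / (2.00)² = 0.8798 / 4.000 = 0.2199.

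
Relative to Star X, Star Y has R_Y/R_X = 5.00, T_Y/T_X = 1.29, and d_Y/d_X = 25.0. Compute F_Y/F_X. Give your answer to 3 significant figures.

0.111

L_Y/L_X = (R_Y/R_X)²(T_Y/T_X)⁴ = (5.00)² × (1.29)⁴ = 69.23.
F_Y/F_X = (L_Y/L_X)/(d_Y/d_X)² = 69.23 / (25.0)² = 0.1108.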